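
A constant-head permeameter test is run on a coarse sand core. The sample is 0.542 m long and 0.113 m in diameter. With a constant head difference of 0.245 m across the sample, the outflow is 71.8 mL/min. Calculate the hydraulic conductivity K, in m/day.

22.8

Cross-sectional area A = π·(d/2)² = π × (0.113/2)² = 0.01003 m².
Convert discharge: 71.8 mL/min = 1.197e-06 m³/s.
Darcy's law rearranged: K = Q·L / (A·Δh) = 1.197e-06 × 0.542 / (0.01003 × 0.245) = 0.0002640 m/s = 22.81 m/day.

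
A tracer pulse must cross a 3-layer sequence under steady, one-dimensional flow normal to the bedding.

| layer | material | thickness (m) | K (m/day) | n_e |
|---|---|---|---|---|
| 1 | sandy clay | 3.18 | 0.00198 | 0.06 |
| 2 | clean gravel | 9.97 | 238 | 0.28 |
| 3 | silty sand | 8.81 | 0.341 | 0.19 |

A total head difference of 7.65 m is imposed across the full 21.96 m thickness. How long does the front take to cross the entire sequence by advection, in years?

2.72

With flow normal to the layers, continuity requires the same specific discharge q through every layer.
Σ(b_i/K_i) = 3.18/0.00198 + 9.97/238 + 8.81/0.341 = 1632 d.
q = Δh / Σ(b_i/K_i) = 7.65 / 1632 = 0.004688 m/day.
In each layer the seepage velocity is v_i = q/n_i, so the layer transit time is t_i = b_i·n_i / q:
  layer 1 (sandy clay): t_1 = 3.18 × 0.06 / 0.004688 = 40.70 d
  layer 2 (clean gravel): t_2 = 9.97 × 0.28 / 0.004688 = 595.5 d
  layer 3 (silty sand): t_3 = 8.81 × 0.19 / 0.004688 = 357.1 d
Total t = Σ t_i = 993.3 days = 2.720 years.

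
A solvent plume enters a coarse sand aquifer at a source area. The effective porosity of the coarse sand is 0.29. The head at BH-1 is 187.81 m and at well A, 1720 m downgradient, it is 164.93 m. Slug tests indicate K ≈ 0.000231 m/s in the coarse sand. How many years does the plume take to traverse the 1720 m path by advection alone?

5.14

Convert K: 0.000231 m/s × 86400 = 19.96 m/day.
Hydraulic gradient i = (187.81 − 164.93) / 1720 = 22.88 / 1720 = 0.01330.
Darcy flux q = K · i = 19.96 × 0.01330 = 0.2655 m/day.
Seepage velocity v = q / n_e = 0.2655 / 0.29 = 0.9155 m/day.
Travel time t = L / v = 1720 / 0.9155 = 1879 days = 5.144 years.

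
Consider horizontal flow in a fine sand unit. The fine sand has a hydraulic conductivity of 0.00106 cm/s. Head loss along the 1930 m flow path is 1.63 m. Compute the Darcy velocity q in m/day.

Convert K: 0.00106 cm/s × 864 = 0.9158 m/day.
Hydraulic gradient i = Δh / L = 1.63 / 1930 = 0.0008446.
Specific discharge q = K · i = 0.9158 × 0.0008446 = 0.0007735 m/day.

0.000773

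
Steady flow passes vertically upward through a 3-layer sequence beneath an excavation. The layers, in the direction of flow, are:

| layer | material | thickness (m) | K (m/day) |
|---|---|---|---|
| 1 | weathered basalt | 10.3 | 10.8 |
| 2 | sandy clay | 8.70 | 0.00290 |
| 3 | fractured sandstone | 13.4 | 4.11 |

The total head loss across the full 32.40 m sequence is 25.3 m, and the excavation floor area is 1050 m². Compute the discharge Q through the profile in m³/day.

8.84

Flow is perpendicular to layering, so the layers act in series and the equivalent K is the thickness-weighted harmonic mean.
Total thickness L = 10.3 + 8.70 + 13.4 = 32.40 m.
Σ(b_i/K_i) = 10.3/10.8 + 8.70/0.00290 + 13.4/4.11 = 3004 d.
K_eq = L / Σ(b_i/K_i) = 32.40 / 3004 = 0.01078 m/day.
Q = K_eq · A · (Δh/L) = 0.01078 × 1050 × (25.3/32.40) = 8.843 m³/day.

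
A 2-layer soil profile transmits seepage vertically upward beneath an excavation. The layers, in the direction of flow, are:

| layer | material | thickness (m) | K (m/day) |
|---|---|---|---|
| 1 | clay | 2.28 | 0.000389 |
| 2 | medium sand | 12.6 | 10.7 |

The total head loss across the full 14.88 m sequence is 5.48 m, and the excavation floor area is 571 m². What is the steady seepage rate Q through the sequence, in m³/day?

Flow is perpendicular to layering, so the layers act in series and the equivalent K is the thickness-weighted harmonic mean.
Total thickness L = 2.28 + 12.6 = 14.88 m.
Σ(b_i/K_i) = 2.28/0.000389 + 12.6/10.7 = 5862 d.
K_eq = L / Σ(b_i/K_i) = 14.88 / 5862 = 0.002538 m/day.
Q = K_eq · A · (Δh/L) = 0.002538 × 571 × (5.48/14.88) = 0.5338 m³/day.

0.534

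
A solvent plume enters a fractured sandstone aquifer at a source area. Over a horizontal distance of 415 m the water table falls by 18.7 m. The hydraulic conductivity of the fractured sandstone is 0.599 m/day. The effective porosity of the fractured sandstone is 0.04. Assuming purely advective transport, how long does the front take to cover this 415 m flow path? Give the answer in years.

1.68

Hydraulic gradient i = Δh / L = 18.7 / 415 = 0.04506.
Darcy flux q = K · i = 0.5990 × 0.04506 = 0.02699 m/day.
Seepage velocity v = q / n_e = 0.02699 / 0.04 = 0.6748 m/day.
Travel time t = L / v = 415 / 0.6748 = 615.0 days = 1.684 years.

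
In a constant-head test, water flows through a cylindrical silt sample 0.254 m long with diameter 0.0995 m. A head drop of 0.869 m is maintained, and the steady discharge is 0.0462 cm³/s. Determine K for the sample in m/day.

Cross-sectional area A = π·(d/2)² = π × (0.0995/2)² = 0.007776 m².
Convert discharge: 0.0462 cm³/s = 4.620e-08 m³/s.
Darcy's law rearranged: K = Q·L / (A·Δh) = 4.620e-08 × 0.254 / (0.007776 × 0.869) = 1.737e-06 m/s = 0.1500 m/day.

0.150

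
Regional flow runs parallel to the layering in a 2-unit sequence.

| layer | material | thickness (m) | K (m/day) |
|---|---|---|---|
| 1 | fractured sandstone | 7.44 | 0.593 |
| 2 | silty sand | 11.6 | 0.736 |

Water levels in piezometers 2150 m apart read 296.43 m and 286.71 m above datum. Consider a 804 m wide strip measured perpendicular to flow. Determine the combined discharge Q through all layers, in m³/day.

47.1

Flow is parallel to layering, so each bed carries its own Darcy discharge and the transmissivities add.
Σ(K_i·b_i) = 0.593×7.44 + 0.736×11.6 = 12.95 m²/day.
Hydraulic gradient i = (296.43 − 286.71) / 2150 = 9.72 / 2150 = 0.004521.
Q = Σ(K_i·b_i) · W · i = 12.95 × 804 × 0.004521 = 47.07 m³/day.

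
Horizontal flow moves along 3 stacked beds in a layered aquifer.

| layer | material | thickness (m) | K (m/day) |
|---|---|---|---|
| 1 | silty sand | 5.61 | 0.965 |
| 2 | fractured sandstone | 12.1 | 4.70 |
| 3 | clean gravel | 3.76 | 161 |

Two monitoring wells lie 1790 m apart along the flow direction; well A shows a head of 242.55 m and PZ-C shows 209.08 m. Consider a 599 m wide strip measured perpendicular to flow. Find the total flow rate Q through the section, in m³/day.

7480

Flow is parallel to layering, so each bed carries its own Darcy discharge and the transmissivities add.
Σ(K_i·b_i) = 0.965×5.61 + 4.70×12.1 + 161×3.76 = 667.6 m²/day.
Hydraulic gradient i = (242.55 − 209.08) / 1790 = 33.47 / 1790 = 0.01870.
Q = Σ(K_i·b_i) · W · i = 667.6 × 599 × 0.01870 = 7478 m³/day.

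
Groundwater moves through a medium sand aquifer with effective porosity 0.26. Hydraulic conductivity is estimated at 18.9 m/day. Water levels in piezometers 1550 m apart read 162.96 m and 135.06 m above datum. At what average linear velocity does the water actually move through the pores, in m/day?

Hydraulic gradient i = (162.96 − 135.06) / 1550 = 27.9 / 1550 = 0.01800.
Darcy flux q = K · i = 18.90 × 0.01800 = 0.3402 m/day.
Seepage velocity v = q / n_e = 0.3402 / 0.26 = 1.308 m/day.

1.31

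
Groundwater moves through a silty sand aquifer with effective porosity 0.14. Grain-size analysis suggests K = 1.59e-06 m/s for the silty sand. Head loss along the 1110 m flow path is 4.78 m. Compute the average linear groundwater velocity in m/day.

0.00423

Convert K: 1.59e-06 m/s × 86400 = 0.1374 m/day.
Hydraulic gradient i = Δh / L = 4.78 / 1110 = 0.004306.
Darcy flux q = K · i = 0.1374 × 0.004306 = 0.0005916 m/day.
Seepage velocity v = q / n_e = 0.0005916 / 0.14 = 0.004226 m/day.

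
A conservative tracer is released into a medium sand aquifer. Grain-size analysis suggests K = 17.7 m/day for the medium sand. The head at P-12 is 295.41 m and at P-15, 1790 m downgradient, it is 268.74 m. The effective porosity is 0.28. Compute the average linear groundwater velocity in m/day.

0.942

Hydraulic gradient i = (295.41 − 268.74) / 1790 = 26.67 / 1790 = 0.01490.
Darcy flux q = K · i = 17.70 × 0.01490 = 0.2637 m/day.
Seepage velocity v = q / n_e = 0.2637 / 0.28 = 0.9419 m/day.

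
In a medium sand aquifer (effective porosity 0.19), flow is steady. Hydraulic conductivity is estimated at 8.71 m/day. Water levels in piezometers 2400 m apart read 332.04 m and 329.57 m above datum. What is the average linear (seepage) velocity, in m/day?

Hydraulic gradient i = (332.04 − 329.57) / 2400 = 2.47 / 2400 = 0.001029.
Darcy flux q = K · i = 8.710 × 0.001029 = 0.008964 m/day.
Seepage velocity v = q / n_e = 0.008964 / 0.19 = 0.04718 m/day.

0.0472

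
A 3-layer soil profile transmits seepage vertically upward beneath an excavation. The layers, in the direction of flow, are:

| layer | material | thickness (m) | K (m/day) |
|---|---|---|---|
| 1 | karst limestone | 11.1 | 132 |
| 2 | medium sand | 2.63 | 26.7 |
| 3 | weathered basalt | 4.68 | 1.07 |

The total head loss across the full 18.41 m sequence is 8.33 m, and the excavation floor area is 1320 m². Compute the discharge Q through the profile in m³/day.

Flow is perpendicular to layering, so the layers act in series and the equivalent K is the thickness-weighted harmonic mean.
Total thickness L = 11.1 + 2.63 + 4.68 = 18.41 m.
Σ(b_i/K_i) = 11.1/132 + 2.63/26.7 + 4.68/1.07 = 4.556 d.
K_eq = L / Σ(b_i/K_i) = 18.41 / 4.556 = 4.040 m/day.
Q = K_eq · A · (Δh/L) = 4.040 × 1320 × (8.33/18.41) = 2413 m³/day.

2410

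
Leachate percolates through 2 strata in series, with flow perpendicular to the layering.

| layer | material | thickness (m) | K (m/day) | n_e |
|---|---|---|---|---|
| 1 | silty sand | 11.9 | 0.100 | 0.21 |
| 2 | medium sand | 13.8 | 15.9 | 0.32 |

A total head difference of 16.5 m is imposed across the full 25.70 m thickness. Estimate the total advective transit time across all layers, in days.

50.2

With flow normal to the layers, continuity requires the same specific discharge q through every layer.
Σ(b_i/K_i) = 11.9/0.100 + 13.8/15.9 = 119.9 d.
q = Δh / Σ(b_i/K_i) = 16.5 / 119.9 = 0.1377 m/day.
In each layer the seepage velocity is v_i = q/n_i, so the layer transit time is t_i = b_i·n_i / q:
  layer 1 (silty sand): t_1 = 11.9 × 0.21 / 0.1377 = 18.15 d
  layer 2 (medium sand): t_2 = 13.8 × 0.32 / 0.1377 = 32.08 d
Total t = Σ t_i = 50.24 days.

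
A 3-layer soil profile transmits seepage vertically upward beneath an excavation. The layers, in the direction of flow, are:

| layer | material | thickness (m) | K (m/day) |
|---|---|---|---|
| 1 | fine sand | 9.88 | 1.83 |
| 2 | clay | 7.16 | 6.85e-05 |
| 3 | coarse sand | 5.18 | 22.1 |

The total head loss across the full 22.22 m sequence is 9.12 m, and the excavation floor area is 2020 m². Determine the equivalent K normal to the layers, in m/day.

0.000213

Flow is perpendicular to layering, so the layers act in series and the equivalent K is the thickness-weighted harmonic mean.
Total thickness L = 9.88 + 7.16 + 5.18 = 22.22 m.
Σ(b_i/K_i) = 9.88/1.83 + 7.16/6.85e-05 + 5.18/22.1 = 1.045e+05 d.
K_eq = L / Σ(b_i/K_i) = 22.22 / 1.045e+05 = 0.0002126 m/day.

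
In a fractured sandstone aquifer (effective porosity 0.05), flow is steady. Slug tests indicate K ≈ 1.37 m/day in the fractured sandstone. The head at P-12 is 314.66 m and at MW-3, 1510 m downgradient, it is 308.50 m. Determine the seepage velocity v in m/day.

0.112

Hydraulic gradient i = (314.66 − 308.50) / 1510 = 6.16 / 1510 = 0.004079.
Darcy flux q = K · i = 1.370 × 0.004079 = 0.005589 m/day.
Seepage velocity v = q / n_e = 0.005589 / 0.05 = 0.1118 m/day.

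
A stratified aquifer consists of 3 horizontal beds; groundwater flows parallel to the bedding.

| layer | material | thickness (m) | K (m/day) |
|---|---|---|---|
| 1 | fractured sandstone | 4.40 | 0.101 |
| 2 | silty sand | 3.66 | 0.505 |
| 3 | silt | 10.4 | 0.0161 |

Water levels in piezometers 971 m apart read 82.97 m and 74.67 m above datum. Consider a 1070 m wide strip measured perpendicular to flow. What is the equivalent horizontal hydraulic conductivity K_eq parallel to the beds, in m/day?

Flow is parallel to layering, so each bed carries its own Darcy discharge and the transmissivities add.
Σ(K_i·b_i) = 0.101×4.40 + 0.505×3.66 + 0.0161×10.4 = 2.460 m²/day.
Total thickness b = 18.46 m, so K_eq = Σ(K_i·b_i)/b = 0.1333 m/day.

0.133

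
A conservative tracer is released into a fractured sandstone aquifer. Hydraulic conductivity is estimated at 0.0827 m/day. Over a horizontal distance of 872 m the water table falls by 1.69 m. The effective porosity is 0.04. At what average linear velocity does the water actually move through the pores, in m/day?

Hydraulic gradient i = Δh / L = 1.69 / 872 = 0.001938.
Darcy flux q = K · i = 0.08270 × 0.001938 = 0.0001603 m/day.
Seepage velocity v = q / n_e = 0.0001603 / 0.04 = 0.004007 m/day.

0.00401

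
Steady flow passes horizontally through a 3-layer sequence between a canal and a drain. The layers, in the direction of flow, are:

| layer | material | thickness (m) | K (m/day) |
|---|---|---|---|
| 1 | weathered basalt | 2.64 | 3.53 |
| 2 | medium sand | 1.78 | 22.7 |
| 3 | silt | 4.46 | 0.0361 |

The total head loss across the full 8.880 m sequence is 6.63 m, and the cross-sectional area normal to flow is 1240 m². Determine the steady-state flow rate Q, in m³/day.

66.1

Flow is perpendicular to layering, so the layers act in series and the equivalent K is the thickness-weighted harmonic mean.
Total thickness L = 2.64 + 1.78 + 4.46 = 8.880 m.
Σ(b_i/K_i) = 2.64/3.53 + 1.78/22.7 + 4.46/0.0361 = 124.4 d.
K_eq = L / Σ(b_i/K_i) = 8.880 / 124.4 = 0.07140 m/day.
Q = K_eq · A · (Δh/L) = 0.07140 × 1240 × (6.63/8.880) = 66.10 m³/day.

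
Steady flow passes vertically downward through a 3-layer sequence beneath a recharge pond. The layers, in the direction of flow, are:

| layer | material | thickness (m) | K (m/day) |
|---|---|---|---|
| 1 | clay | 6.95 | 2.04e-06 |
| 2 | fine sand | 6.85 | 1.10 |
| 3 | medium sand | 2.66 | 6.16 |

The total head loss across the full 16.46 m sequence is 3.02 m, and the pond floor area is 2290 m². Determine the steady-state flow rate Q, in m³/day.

0.00203

Flow is perpendicular to layering, so the layers act in series and the equivalent K is the thickness-weighted harmonic mean.
Total thickness L = 6.95 + 6.85 + 2.66 = 16.46 m.
Σ(b_i/K_i) = 6.95/2.04e-06 + 6.85/1.10 + 2.66/6.16 = 3.407e+06 d.
K_eq = L / Σ(b_i/K_i) = 16.46 / 3.407e+06 = 4.831e-06 m/day.
Q = K_eq · A · (Δh/L) = 4.831e-06 × 2290 × (3.02/16.46) = 0.002030 m³/day.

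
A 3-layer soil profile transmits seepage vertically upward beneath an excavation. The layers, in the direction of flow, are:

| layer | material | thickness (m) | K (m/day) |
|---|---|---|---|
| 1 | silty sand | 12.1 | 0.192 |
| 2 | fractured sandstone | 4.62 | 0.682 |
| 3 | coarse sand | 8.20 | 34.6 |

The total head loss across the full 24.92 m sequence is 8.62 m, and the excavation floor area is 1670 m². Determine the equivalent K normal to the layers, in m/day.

0.356

Flow is perpendicular to layering, so the layers act in series and the equivalent K is the thickness-weighted harmonic mean.
Total thickness L = 12.1 + 4.62 + 8.20 = 24.92 m.
Σ(b_i/K_i) = 12.1/0.192 + 4.62/0.682 + 8.20/34.6 = 70.03 d.
K_eq = L / Σ(b_i/K_i) = 24.92 / 70.03 = 0.3558 m/day.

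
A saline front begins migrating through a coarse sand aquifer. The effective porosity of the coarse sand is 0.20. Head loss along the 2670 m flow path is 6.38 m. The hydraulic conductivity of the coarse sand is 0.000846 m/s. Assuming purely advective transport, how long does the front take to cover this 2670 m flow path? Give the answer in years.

8.37

Convert K: 0.000846 m/s × 86400 = 73.09 m/day.
Hydraulic gradient i = Δh / L = 6.38 / 2670 = 0.002390.
Darcy flux q = K · i = 73.09 × 0.002390 = 0.1747 m/day.
Seepage velocity v = q / n_e = 0.1747 / 0.20 = 0.8733 m/day.
Travel time t = L / v = 2670 / 0.8733 = 3057 days = 8.371 years.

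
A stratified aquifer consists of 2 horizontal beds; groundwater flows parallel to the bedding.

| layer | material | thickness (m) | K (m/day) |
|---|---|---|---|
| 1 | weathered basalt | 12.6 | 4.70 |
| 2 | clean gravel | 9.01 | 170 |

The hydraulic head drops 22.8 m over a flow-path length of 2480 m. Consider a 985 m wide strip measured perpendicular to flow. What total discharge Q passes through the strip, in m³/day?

14400

Flow is parallel to layering, so each bed carries its own Darcy discharge and the transmissivities add.
Σ(K_i·b_i) = 4.70×12.6 + 170×9.01 = 1591 m²/day.
Hydraulic gradient i = Δh / L = 22.8 / 2480 = 0.009194.
Q = Σ(K_i·b_i) · W · i = 1591 × 985 × 0.009194 = 14407 m³/day.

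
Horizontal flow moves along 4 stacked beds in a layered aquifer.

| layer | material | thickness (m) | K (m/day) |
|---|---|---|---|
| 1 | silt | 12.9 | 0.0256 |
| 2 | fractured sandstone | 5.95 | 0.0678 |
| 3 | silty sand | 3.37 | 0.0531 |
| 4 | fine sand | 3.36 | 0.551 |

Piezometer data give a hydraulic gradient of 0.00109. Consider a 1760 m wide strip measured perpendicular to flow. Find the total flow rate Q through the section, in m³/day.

5.30

Flow is parallel to layering, so each bed carries its own Darcy discharge and the transmissivities add.
Σ(K_i·b_i) = 0.0256×12.9 + 0.0678×5.95 + 0.0531×3.37 + 0.551×3.36 = 2.764 m²/day.
Hydraulic gradient i = 0.00109.
Q = Σ(K_i·b_i) · W · i = 2.764 × 1760 × 0.001090 = 5.302 m³/day.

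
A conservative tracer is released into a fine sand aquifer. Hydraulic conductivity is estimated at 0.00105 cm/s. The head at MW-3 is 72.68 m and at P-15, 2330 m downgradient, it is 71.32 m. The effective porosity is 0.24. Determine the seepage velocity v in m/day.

Convert K: 0.00105 cm/s × 864 = 0.9072 m/day.
Hydraulic gradient i = (72.68 − 71.32) / 2330 = 1.36 / 2330 = 0.0005837.
Darcy flux q = K · i = 0.9072 × 0.0005837 = 0.0005295 m/day.
Seepage velocity v = q / n_e = 0.0005295 / 0.24 = 0.002206 m/day.

0.00221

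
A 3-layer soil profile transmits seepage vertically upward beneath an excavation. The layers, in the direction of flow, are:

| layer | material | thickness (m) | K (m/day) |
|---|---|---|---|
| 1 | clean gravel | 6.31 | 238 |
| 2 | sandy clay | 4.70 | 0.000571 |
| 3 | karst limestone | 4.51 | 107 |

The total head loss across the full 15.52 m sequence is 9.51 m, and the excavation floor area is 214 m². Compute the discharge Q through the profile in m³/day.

Flow is perpendicular to layering, so the layers act in series and the equivalent K is the thickness-weighted harmonic mean.
Total thickness L = 6.31 + 4.70 + 4.51 = 15.52 m.
Σ(b_i/K_i) = 6.31/238 + 4.70/0.000571 + 4.51/107 = 8231 d.
K_eq = L / Σ(b_i/K_i) = 15.52 / 8231 = 0.001885 m/day.
Q = K_eq · A · (Δh/L) = 0.001885 × 214 × (9.51/15.52) = 0.2472 m³/day.

0.247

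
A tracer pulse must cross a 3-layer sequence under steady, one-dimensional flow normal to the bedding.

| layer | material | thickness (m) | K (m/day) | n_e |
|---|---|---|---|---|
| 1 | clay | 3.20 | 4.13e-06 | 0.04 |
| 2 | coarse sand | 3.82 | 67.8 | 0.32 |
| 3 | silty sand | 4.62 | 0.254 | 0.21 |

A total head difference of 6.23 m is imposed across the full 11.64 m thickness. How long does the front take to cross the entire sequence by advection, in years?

With flow normal to the layers, continuity requires the same specific discharge q through every layer.
Σ(b_i/K_i) = 3.20/4.13e-06 + 3.82/67.8 + 4.62/0.254 = 7.748e+05 d.
q = Δh / Σ(b_i/K_i) = 6.23 / 7.748e+05 = 8.040e-06 m/day.
In each layer the seepage velocity is v_i = q/n_i, so the layer transit time is t_i = b_i·n_i / q:
  layer 1 (clay): t_1 = 3.20 × 0.04 / 8.040e-06 = 15920 d
  layer 2 (coarse sand): t_2 = 3.82 × 0.32 / 8.040e-06 = 1.520e+05 d
  layer 3 (silty sand): t_3 = 4.62 × 0.21 / 8.040e-06 = 1.207e+05 d
Total t = Σ t_i = 2.886e+05 days = 790.2 years.

790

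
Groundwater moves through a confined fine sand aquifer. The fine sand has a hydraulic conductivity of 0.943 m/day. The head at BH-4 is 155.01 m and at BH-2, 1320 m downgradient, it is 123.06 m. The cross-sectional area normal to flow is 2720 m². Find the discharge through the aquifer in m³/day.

Hydraulic gradient i = (155.01 − 123.06) / 1320 = 31.95 / 1320 = 0.02420.
Darcy's law: Q = K · A · i = 0.9430 × 2720 × 0.02420 = 62.08 m³/day.

62.1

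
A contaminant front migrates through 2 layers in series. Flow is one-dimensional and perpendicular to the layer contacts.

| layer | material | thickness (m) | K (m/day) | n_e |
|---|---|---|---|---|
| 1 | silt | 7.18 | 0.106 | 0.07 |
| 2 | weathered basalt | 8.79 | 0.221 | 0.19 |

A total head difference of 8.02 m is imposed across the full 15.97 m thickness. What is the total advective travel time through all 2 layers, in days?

With flow normal to the layers, continuity requires the same specific discharge q through every layer.
Σ(b_i/K_i) = 7.18/0.106 + 8.79/0.221 = 107.5 d.
q = Δh / Σ(b_i/K_i) = 8.02 / 107.5 = 0.07460 m/day.
In each layer the seepage velocity is v_i = q/n_i, so the layer transit time is t_i = b_i·n_i / q:
  layer 1 (silt): t_1 = 7.18 × 0.07 / 0.07460 = 6.737 d
  layer 2 (weathered basalt): t_2 = 8.79 × 0.19 / 0.07460 = 22.39 d
Total t = Σ t_i = 29.13 days.

29.1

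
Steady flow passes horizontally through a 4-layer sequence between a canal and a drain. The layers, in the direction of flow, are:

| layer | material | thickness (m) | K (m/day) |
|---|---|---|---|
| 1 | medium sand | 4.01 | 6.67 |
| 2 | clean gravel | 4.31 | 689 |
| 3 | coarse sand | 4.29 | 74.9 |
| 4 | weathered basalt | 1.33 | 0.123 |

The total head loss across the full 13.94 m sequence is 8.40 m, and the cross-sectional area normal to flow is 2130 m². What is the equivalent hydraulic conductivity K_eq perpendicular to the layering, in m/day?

1.21

Flow is perpendicular to layering, so the layers act in series and the equivalent K is the thickness-weighted harmonic mean.
Total thickness L = 4.01 + 4.31 + 4.29 + 1.33 = 13.94 m.
Σ(b_i/K_i) = 4.01/6.67 + 4.31/689 + 4.29/74.9 + 1.33/0.123 = 11.48 d.
K_eq = L / Σ(b_i/K_i) = 13.94 / 11.48 = 1.215 m/day.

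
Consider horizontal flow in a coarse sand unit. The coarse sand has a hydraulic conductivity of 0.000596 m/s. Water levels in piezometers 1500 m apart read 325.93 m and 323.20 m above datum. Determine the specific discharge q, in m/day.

0.0937

Convert K: 0.000596 m/s × 86400 = 51.49 m/day.
Hydraulic gradient i = (325.93 − 323.20) / 1500 = 2.73 / 1500 = 0.001820.
Specific discharge q = K · i = 51.49 × 0.001820 = 0.09372 m/day.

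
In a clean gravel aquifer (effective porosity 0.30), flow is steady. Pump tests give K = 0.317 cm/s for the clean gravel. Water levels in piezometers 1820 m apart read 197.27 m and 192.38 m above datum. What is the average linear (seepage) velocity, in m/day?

Convert K: 0.317 cm/s × 864 = 273.9 m/day.
Hydraulic gradient i = (197.27 − 192.38) / 1820 = 4.89 / 1820 = 0.002687.
Darcy flux q = K · i = 273.9 × 0.002687 = 0.7359 m/day.
Seepage velocity v = q / n_e = 0.7359 / 0.30 = 2.453 m/day.

2.45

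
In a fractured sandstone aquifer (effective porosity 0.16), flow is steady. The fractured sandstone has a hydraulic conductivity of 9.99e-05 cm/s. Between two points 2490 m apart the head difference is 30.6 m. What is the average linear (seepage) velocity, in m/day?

Convert K: 9.99e-05 cm/s × 864 = 0.08631 m/day.
Hydraulic gradient i = Δh / L = 30.6 / 2490 = 0.01229.
Darcy flux q = K · i = 0.08631 × 0.01229 = 0.001061 m/day.
Seepage velocity v = q / n_e = 0.001061 / 0.16 = 0.006630 m/day.

0.00663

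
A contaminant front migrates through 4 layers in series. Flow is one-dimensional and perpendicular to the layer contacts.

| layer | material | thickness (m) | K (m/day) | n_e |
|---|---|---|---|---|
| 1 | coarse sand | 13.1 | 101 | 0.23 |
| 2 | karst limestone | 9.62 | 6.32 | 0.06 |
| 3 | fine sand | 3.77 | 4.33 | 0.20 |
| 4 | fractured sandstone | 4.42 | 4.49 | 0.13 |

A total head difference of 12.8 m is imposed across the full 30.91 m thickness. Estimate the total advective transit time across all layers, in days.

1.35

With flow normal to the layers, continuity requires the same specific discharge q through every layer.
Σ(b_i/K_i) = 13.1/101 + 9.62/6.32 + 3.77/4.33 + 4.42/4.49 = 3.507 d.
q = Δh / Σ(b_i/K_i) = 12.8 / 3.507 = 3.650 m/day.
In each layer the seepage velocity is v_i = q/n_i, so the layer transit time is t_i = b_i·n_i / q:
  layer 1 (coarse sand): t_1 = 13.1 × 0.23 / 3.650 = 0.8255 d
  layer 2 (karst limestone): t_2 = 9.62 × 0.06 / 3.650 = 0.1581 d
  layer 3 (fine sand): t_3 = 3.77 × 0.20 / 3.650 = 0.2066 d
  layer 4 (fractured sandstone): t_4 = 4.42 × 0.13 / 3.650 = 0.1574 d
Total t = Σ t_i = 1.348 days.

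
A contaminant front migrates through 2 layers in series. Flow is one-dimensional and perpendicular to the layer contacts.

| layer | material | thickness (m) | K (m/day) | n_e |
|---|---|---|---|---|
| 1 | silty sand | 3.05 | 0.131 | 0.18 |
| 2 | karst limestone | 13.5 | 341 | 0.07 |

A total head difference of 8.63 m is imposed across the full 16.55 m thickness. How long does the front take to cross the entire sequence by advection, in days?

With flow normal to the layers, continuity requires the same specific discharge q through every layer.
Σ(b_i/K_i) = 3.05/0.131 + 13.5/341 = 23.32 d.
q = Δh / Σ(b_i/K_i) = 8.63 / 23.32 = 0.3700 m/day.
In each layer the seepage velocity is v_i = q/n_i, so the layer transit time is t_i = b_i·n_i / q:
  layer 1 (silty sand): t_1 = 3.05 × 0.18 / 0.3700 = 1.484 d
  layer 2 (karst limestone): t_2 = 13.5 × 0.07 / 0.3700 = 2.554 d
Total t = Σ t_i = 4.037 days.

4.04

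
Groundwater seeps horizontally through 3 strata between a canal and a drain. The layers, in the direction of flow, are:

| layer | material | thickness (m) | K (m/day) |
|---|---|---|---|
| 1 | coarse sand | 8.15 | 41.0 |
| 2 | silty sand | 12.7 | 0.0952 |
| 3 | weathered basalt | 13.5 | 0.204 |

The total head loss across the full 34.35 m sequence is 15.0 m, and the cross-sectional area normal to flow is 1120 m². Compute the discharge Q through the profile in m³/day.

Flow is perpendicular to layering, so the layers act in series and the equivalent K is the thickness-weighted harmonic mean.
Total thickness L = 8.15 + 12.7 + 13.5 = 34.35 m.
Σ(b_i/K_i) = 8.15/41.0 + 12.7/0.0952 + 13.5/0.204 = 199.8 d.
K_eq = L / Σ(b_i/K_i) = 34.35 / 199.8 = 0.1719 m/day.
Q = K_eq · A · (Δh/L) = 0.1719 × 1120 × (15.0/34.35) = 84.09 m³/day.

84.1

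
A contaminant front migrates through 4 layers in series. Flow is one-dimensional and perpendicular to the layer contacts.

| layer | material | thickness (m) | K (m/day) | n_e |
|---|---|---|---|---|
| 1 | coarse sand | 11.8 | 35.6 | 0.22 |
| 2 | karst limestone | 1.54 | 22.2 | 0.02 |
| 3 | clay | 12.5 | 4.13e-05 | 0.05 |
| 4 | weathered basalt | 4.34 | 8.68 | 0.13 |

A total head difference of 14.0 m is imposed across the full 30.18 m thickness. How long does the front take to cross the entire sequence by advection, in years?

226

With flow normal to the layers, continuity requires the same specific discharge q through every layer.
Σ(b_i/K_i) = 11.8/35.6 + 1.54/22.2 + 12.5/4.13e-05 + 4.34/8.68 = 3.027e+05 d.
q = Δh / Σ(b_i/K_i) = 14.0 / 3.027e+05 = 4.626e-05 m/day.
In each layer the seepage velocity is v_i = q/n_i, so the layer transit time is t_i = b_i·n_i / q:
  layer 1 (coarse sand): t_1 = 11.8 × 0.22 / 4.626e-05 = 56123 d
  layer 2 (karst limestone): t_2 = 1.54 × 0.02 / 4.626e-05 = 665.9 d
  layer 3 (clay): t_3 = 12.5 × 0.05 / 4.626e-05 = 13512 d
  layer 4 (weathered basalt): t_4 = 4.34 × 0.13 / 4.626e-05 = 12197 d
Total t = Σ t_i = 82498 days = 225.9 years.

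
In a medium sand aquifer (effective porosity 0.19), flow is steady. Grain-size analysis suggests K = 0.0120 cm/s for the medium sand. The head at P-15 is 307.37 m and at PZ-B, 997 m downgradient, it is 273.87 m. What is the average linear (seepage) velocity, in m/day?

Convert K: 0.0120 cm/s × 864 = 10.37 m/day.
Hydraulic gradient i = (307.37 − 273.87) / 997 = 33.5 / 997 = 0.03360.
Darcy flux q = K · i = 10.37 × 0.03360 = 0.3484 m/day.
Seepage velocity v = q / n_e = 0.3484 / 0.19 = 1.834 m/day.

1.83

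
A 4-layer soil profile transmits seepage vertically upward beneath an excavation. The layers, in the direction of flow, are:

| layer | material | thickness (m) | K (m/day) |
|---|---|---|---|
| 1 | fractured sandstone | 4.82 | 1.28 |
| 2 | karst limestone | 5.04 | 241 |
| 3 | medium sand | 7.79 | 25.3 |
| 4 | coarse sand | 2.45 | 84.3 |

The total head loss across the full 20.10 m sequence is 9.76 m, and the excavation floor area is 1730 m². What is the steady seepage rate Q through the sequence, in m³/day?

4090

Flow is perpendicular to layering, so the layers act in series and the equivalent K is the thickness-weighted harmonic mean.
Total thickness L = 4.82 + 5.04 + 7.79 + 2.45 = 20.10 m.
Σ(b_i/K_i) = 4.82/1.28 + 5.04/241 + 7.79/25.3 + 2.45/84.3 = 4.124 d.
K_eq = L / Σ(b_i/K_i) = 20.10 / 4.124 = 4.874 m/day.
Q = K_eq · A · (Δh/L) = 4.874 × 1730 × (9.76/20.10) = 4095 m³/day.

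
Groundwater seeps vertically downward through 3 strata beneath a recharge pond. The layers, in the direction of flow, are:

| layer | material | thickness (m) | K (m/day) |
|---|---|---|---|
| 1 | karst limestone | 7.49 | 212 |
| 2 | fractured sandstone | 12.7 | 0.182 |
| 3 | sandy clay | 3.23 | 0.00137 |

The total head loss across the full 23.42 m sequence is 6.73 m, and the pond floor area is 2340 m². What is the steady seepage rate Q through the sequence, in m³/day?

6.49

Flow is perpendicular to layering, so the layers act in series and the equivalent K is the thickness-weighted harmonic mean.
Total thickness L = 7.49 + 12.7 + 3.23 = 23.42 m.
Σ(b_i/K_i) = 7.49/212 + 12.7/0.182 + 3.23/0.00137 = 2427 d.
K_eq = L / Σ(b_i/K_i) = 23.42 / 2427 = 0.009648 m/day.
Q = K_eq · A · (Δh/L) = 0.009648 × 2340 × (6.73/23.42) = 6.487 m³/day.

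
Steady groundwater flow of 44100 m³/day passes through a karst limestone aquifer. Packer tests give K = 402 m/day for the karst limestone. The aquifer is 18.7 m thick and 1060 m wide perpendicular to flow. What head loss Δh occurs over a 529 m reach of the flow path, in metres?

2.93

Cross-sectional area A = 1060 × 18.7 = 19822 m².
From Q = K·A·i, i = Q / (K·A) = 44100 / (402.0 × 19822) = 0.005534.
Head loss Δh = i · L = 0.005534 × 529 = 2.928 m.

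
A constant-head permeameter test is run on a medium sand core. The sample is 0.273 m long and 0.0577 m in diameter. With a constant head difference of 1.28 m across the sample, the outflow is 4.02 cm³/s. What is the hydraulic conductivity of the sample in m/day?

Cross-sectional area A = π·(d/2)² = π × (0.0577/2)² = 0.002615 m².
Convert discharge: 4.02 cm³/s = 4.020e-06 m³/s.
Darcy's law rearranged: K = Q·L / (A·Δh) = 4.020e-06 × 0.273 / (0.002615 × 1.28) = 0.0003279 m/s = 28.33 m/day.

28.3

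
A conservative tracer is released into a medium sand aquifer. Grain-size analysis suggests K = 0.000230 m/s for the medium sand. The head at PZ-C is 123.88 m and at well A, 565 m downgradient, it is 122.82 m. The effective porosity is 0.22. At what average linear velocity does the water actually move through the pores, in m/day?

Convert K: 0.000230 m/s × 86400 = 19.87 m/day.
Hydraulic gradient i = (123.88 − 122.82) / 565 = 1.06 / 565 = 0.001876.
Darcy flux q = K · i = 19.87 × 0.001876 = 0.03728 m/day.
Seepage velocity v = q / n_e = 0.03728 / 0.22 = 0.1695 m/day.

0.169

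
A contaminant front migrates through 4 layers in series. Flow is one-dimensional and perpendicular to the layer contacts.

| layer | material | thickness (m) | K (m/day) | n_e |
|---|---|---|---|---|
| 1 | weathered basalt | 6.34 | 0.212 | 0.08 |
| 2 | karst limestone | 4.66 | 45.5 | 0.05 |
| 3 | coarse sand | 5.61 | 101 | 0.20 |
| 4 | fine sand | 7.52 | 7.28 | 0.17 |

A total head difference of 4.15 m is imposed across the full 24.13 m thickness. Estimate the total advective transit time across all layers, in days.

23.5

With flow normal to the layers, continuity requires the same specific discharge q through every layer.
Σ(b_i/K_i) = 6.34/0.212 + 4.66/45.5 + 5.61/101 + 7.52/7.28 = 31.10 d.
q = Δh / Σ(b_i/K_i) = 4.15 / 31.10 = 0.1335 m/day.
In each layer the seepage velocity is v_i = q/n_i, so the layer transit time is t_i = b_i·n_i / q:
  layer 1 (weathered basalt): t_1 = 6.34 × 0.08 / 0.1335 = 3.801 d
  layer 2 (karst limestone): t_2 = 4.66 × 0.05 / 0.1335 = 1.746 d
  layer 3 (coarse sand): t_3 = 5.61 × 0.20 / 0.1335 = 8.407 d
  layer 4 (fine sand): t_4 = 7.52 × 0.17 / 0.1335 = 9.579 d
Total t = Σ t_i = 23.53 days.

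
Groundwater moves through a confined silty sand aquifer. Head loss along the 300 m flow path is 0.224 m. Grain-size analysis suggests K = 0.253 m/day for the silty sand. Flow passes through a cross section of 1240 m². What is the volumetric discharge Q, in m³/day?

Hydraulic gradient i = Δh / L = 0.224 / 300 = 0.0007467.
Darcy's law: Q = K · A · i = 0.2530 × 1240 × 0.0007467 = 0.2342 m³/day.

0.234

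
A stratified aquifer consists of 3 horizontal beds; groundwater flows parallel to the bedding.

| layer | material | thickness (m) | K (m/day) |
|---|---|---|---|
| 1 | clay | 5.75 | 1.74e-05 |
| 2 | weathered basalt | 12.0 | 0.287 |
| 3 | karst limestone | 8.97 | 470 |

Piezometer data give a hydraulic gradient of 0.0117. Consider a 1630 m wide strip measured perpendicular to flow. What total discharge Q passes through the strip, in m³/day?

Flow is parallel to layering, so each bed carries its own Darcy discharge and the transmissivities add.
Σ(K_i·b_i) = 1.74e-05×5.75 + 0.287×12.0 + 470×8.97 = 4219 m²/day.
Hydraulic gradient i = 0.0117.
Q = Σ(K_i·b_i) · W · i = 4219 × 1630 × 0.01170 = 80467 m³/day.

80500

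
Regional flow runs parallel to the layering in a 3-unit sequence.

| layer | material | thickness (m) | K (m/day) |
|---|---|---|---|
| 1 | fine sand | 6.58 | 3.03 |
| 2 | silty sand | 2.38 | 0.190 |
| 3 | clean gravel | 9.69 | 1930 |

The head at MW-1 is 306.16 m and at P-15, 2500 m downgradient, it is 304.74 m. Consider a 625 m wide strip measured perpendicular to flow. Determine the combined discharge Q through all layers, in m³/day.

Flow is parallel to layering, so each bed carries its own Darcy discharge and the transmissivities add.
Σ(K_i·b_i) = 3.03×6.58 + 0.190×2.38 + 1930×9.69 = 18722 m²/day.
Hydraulic gradient i = (306.16 − 304.74) / 2500 = 1.42 / 2500 = 0.0005680.
Q = Σ(K_i·b_i) · W · i = 18722 × 625 × 0.0005680 = 6646 m³/day.

6650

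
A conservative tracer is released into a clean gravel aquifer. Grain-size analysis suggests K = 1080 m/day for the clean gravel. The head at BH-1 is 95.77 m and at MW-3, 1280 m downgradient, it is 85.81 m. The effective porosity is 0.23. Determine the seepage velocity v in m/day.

36.5

Hydraulic gradient i = (95.77 − 85.81) / 1280 = 9.96 / 1280 = 0.007781.
Darcy flux q = K · i = 1080 × 0.007781 = 8.404 m/day.
Seepage velocity v = q / n_e = 8.404 / 0.23 = 36.54 m/day.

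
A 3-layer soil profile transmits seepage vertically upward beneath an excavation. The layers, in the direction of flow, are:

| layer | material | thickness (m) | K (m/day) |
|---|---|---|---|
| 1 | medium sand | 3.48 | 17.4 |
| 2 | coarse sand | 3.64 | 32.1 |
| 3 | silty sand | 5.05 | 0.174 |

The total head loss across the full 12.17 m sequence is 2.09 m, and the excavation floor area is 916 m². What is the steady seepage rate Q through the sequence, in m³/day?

Flow is perpendicular to layering, so the layers act in series and the equivalent K is the thickness-weighted harmonic mean.
Total thickness L = 3.48 + 3.64 + 5.05 = 12.17 m.
Σ(b_i/K_i) = 3.48/17.4 + 3.64/32.1 + 5.05/0.174 = 29.34 d.
K_eq = L / Σ(b_i/K_i) = 12.17 / 29.34 = 0.4148 m/day.
Q = K_eq · A · (Δh/L) = 0.4148 × 916 × (2.09/12.17) = 65.26 m³/day.

65.3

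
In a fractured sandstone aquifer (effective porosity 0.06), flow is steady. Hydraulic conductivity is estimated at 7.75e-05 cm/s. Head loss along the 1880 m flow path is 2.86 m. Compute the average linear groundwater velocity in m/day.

0.00170

Convert K: 7.75e-05 cm/s × 864 = 0.06696 m/day.
Hydraulic gradient i = Δh / L = 2.86 / 1880 = 0.001521.
Darcy flux q = K · i = 0.06696 × 0.001521 = 0.0001019 m/day.
Seepage velocity v = q / n_e = 0.0001019 / 0.06 = 0.001698 m/day.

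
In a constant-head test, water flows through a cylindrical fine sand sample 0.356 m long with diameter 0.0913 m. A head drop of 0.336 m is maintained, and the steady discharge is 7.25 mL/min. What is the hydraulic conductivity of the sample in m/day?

1.69

Cross-sectional area A = π·(d/2)² = π × (0.0913/2)² = 0.006547 m².
Convert discharge: 7.25 mL/min = 1.208e-07 m³/s.
Darcy's law rearranged: K = Q·L / (A·Δh) = 1.208e-07 × 0.356 / (0.006547 × 0.336) = 1.956e-05 m/s = 1.690 m/day.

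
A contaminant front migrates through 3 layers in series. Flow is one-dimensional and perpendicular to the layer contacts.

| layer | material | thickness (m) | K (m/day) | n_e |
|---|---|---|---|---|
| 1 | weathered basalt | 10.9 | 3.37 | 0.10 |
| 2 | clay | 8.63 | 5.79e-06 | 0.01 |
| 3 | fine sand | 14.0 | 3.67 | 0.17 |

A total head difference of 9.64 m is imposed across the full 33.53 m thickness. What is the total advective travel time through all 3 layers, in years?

With flow normal to the layers, continuity requires the same specific discharge q through every layer.
Σ(b_i/K_i) = 10.9/3.37 + 8.63/5.79e-06 + 14.0/3.67 = 1.491e+06 d.
q = Δh / Σ(b_i/K_i) = 9.64 / 1.491e+06 = 6.468e-06 m/day.
In each layer the seepage velocity is v_i = q/n_i, so the layer transit time is t_i = b_i·n_i / q:
  layer 1 (weathered basalt): t_1 = 10.9 × 0.10 / 6.468e-06 = 1.685e+05 d
  layer 2 (clay): t_2 = 8.63 × 0.01 / 6.468e-06 = 13343 d
  layer 3 (fine sand): t_3 = 14.0 × 0.17 / 6.468e-06 = 3.680e+05 d
Total t = Σ t_i = 5.499e+05 days = 1505 years.

1510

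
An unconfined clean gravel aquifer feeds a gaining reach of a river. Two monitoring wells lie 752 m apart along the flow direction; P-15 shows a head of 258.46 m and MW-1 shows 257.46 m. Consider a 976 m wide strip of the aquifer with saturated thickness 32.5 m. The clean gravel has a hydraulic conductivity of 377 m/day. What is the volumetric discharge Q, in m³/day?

Cross-sectional area A = 976 × 32.5 = 31720 m².
Hydraulic gradient i = (258.46 − 257.46) / 752 = 1 / 752 = 0.001330.
Darcy's law: Q = K · A · i = 377.0 × 31720 × 0.001330 = 15902 m³/day.

15900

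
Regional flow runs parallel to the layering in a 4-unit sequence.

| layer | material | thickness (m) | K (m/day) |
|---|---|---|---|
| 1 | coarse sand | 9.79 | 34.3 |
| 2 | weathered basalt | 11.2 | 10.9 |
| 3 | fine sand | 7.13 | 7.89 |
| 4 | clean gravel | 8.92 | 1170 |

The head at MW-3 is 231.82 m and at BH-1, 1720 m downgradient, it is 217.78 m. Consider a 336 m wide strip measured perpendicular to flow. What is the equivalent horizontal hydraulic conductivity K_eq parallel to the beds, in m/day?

Flow is parallel to layering, so each bed carries its own Darcy discharge and the transmissivities add.
Σ(K_i·b_i) = 34.3×9.79 + 10.9×11.2 + 7.89×7.13 + 1170×8.92 = 10951 m²/day.
Total thickness b = 37.04 m, so K_eq = Σ(K_i·b_i)/b = 295.6 m/day.

296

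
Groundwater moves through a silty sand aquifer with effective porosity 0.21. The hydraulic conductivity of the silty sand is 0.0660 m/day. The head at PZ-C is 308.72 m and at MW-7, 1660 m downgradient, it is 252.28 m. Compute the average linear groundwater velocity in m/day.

0.0107

Hydraulic gradient i = (308.72 − 252.28) / 1660 = 56.44 / 1660 = 0.03400.
Darcy flux q = K · i = 0.06600 × 0.03400 = 0.002244 m/day.
Seepage velocity v = q / n_e = 0.002244 / 0.21 = 0.01069 m/day.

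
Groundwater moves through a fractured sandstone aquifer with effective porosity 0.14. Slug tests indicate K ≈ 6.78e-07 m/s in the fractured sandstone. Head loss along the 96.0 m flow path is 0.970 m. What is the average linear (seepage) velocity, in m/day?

0.00423

Convert K: 6.78e-07 m/s × 86400 = 0.05858 m/day.
Hydraulic gradient i = Δh / L = 0.970 / 96.0 = 0.01010.
Darcy flux q = K · i = 0.05858 × 0.01010 = 0.0005919 m/day.
Seepage velocity v = q / n_e = 0.0005919 / 0.14 = 0.004228 m/day.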